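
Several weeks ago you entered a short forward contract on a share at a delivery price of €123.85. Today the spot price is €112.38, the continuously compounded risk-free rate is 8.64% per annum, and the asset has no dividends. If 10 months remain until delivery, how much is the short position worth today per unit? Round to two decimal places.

Current fair forward for the remaining 10 months: F = S·e^(r·T), r = 0.0864
F = 112.38 · e^(0.0864 × 10/12) = 112.38 × 1.074655 = 120.7697
Value of long forward = (F − K)·e^(−rT) = (120.7697 − 123.85) · e^(−0.0864·10/12)
= -3.0803 × 0.930531 = -2.87
Short position value = −(long value) = €2.87

€2.87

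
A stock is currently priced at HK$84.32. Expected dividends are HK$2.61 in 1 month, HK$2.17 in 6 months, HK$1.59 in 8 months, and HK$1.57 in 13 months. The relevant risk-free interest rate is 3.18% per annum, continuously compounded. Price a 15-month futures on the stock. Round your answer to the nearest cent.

HK$79.61

PV(dividends) I = 2.61·e^(−0.0318·1/12) + 2.17·e^(−0.0318·6/12) + 1.59·e^(−0.0318·8/12) + 1.57·e^(−0.0318·13/12)
I = 2.6031 + 2.1358 + 1.5566 + 1.5168 = 7.8123
F = (S − I)·e^(rT) = (84.32 − 7.8123) · e^(0.0318·15/12)
= 76.5077 · e^0.039750 = 76.5077 × 1.040551 = HK$79.61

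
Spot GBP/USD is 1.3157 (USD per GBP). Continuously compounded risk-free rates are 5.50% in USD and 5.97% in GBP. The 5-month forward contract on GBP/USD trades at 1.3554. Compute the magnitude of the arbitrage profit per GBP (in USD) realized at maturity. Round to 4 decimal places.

0.0423 per GBP (in USD)

Fair forward: F* = S·e^(carry·T), with carry = (r_USD − r_GBP) = 0.0550 − 0.0597 = -0.0047
F* = 1.3157 · e^(-0.0047 × 5/12) = 1.3157 · e^-0.001958 = 1.3157 × 0.998044 = 1.3131
Market 1.3554 > fair 1.3131: forward overpriced → cash-and-carry (buy spot, short the forward).
At maturity, profit = |F_mkt − F*| = |1.3554 − 1.3131| = 0.0423 per GBP (in USD)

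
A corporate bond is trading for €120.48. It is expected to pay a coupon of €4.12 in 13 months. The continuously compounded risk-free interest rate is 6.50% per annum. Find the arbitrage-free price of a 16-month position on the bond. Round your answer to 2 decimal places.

€127.20

PV(coupons) I = 4.12·e^(−0.0650·13/12)
I = 3.8399
F = (S − I)·e^(rT) = (120.48 − 3.8399) · e^(0.0650·16/12)
= 116.6401 · e^0.086667 = 116.6401 × 1.090533 = €127.20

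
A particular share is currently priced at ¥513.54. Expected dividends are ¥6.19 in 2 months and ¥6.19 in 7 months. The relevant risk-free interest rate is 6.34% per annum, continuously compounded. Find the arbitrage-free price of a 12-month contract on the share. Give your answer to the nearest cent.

¥534.27

PV(dividends) I = 6.19·e^(−0.0634·2/12) + 6.19·e^(−0.0634·7/12)
I = 6.1249 + 5.9653 = 12.0902
F = (S − I)·e^(rT) = (513.54 − 12.0902) · e^(0.0634·12/12)
= 501.4498 · e^0.063400 = 501.4498 × 1.065453 = ¥534.27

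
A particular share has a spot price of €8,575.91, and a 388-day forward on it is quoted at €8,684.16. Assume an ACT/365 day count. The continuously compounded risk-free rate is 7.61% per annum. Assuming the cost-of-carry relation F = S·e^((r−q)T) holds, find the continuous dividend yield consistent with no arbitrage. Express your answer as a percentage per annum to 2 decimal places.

6.43%

From F = S·e^((r−q)T): (r − q) = ln(F/S)/T
ln(8684.16/8575.91) = ln(1.012623) = 0.012544
(r − q) = 0.012544 / (388/365) = 0.011800
q = r − ln(F/S)/T = 0.0761 − 0.011800 = 0.064300
q = 6.43%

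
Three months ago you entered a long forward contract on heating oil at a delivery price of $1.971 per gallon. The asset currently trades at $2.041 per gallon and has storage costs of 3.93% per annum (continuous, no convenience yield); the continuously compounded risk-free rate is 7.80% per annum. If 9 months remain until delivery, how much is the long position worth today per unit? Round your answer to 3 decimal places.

Current fair forward for the remaining 9 months: F = S·e^((r + u)·T), (r + u) = 0.0780 + 0.0393 = 0.1173
F = 2.041 · e^(0.1173 × 9/12) = 2.041 × 1.091961 = 2.2287
Value of long forward = (F − K)·e^(−rT) = (2.2287 − 1.971) · e^(−0.0780·9/12)
= 0.2577 × 0.943178 = 0.243

$0.243 per gallon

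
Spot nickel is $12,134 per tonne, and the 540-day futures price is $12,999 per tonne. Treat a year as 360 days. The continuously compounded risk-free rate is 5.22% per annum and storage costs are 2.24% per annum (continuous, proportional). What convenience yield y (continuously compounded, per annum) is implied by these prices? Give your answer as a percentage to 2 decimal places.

2.87%

F = S·e^((r+u−y)T) ⇒ (r+u−y) = ln(F/S)/T
ln(12999/12134) = 0.068861; /T ⇒ 0.045907
y = r + u − ln(F/S)/T = 0.0522 + 0.0224 − 0.045907 = 0.028693
y = 2.87%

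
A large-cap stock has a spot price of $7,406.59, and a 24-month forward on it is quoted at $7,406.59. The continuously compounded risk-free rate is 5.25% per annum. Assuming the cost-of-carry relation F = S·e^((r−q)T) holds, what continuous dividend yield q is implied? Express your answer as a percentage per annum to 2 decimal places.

From F = S·e^((r−q)T): (r − q) = ln(F/S)/T
ln(7406.59/7406.59) = ln(1.000000) = 0.000000
(r − q) = 0.000000 / (24/12) = 0.000000
q = r − ln(F/S)/T = 0.0525 + 0.000000 = 0.052500
q = 5.25%

5.25%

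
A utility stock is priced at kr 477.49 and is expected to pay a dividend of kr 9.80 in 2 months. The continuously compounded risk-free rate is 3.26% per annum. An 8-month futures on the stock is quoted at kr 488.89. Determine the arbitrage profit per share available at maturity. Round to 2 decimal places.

kr 10.87 per share

PV(dividends) I = 9.80·e^(−0.0326·2/12) = 9.7469
Fair futures F* = (S − I)·e^(rT) = (477.49 − 9.7469)·e^0.021733 = 467.7431 × 1.021971 = 478.0199
Market kr 488.89 > fair 478.0199: forward overpriced → cash-and-carry (borrow at r, buy the stock and collect the dividends, short the forward).
Profit at T = |F_mkt − F*| = |488.89 − 478.0199| = kr 10.87 per share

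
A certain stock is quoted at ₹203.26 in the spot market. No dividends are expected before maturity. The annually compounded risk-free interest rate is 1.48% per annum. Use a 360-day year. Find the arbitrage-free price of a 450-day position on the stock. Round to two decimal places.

₹207.03

F = S · (1+r)^T
= 203.26 × 1.018534
F = ₹207.03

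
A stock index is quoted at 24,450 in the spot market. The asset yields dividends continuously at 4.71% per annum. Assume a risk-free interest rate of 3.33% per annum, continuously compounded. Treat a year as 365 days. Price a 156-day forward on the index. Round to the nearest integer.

24,306

F = S·e^((r − q)T) = 24450 · e^((0.0333 − 0.0471) × 156/365)
= 24450 · e^-0.005898 = 24450 × 0.994119
F = 24,306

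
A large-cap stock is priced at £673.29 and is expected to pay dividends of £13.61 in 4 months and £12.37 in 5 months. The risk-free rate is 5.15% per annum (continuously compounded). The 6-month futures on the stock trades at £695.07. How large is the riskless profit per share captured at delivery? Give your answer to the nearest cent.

£30.37 per share

PV(dividends) I = 13.61·e^(−0.0515·4/12) + 12.37·e^(−0.0515·5/12) = 25.4857
Fair futures F* = (S − I)·e^(rT) = (673.29 − 25.4857)·e^0.025750 = 647.8043 × 1.026084 = 664.7016
Market £695.07 > fair 664.7016: forward overpriced → cash-and-carry (borrow at r, buy the stock and collect the dividends, short the forward).
Profit at T = |F_mkt − F*| = |695.07 − 664.7016| = £30.37 per share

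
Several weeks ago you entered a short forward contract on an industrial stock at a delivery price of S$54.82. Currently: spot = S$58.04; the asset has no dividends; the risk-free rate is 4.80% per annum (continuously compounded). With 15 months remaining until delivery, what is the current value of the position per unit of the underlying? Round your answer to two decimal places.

Current fair forward for the remaining 15 months: F = S·e^(r·T), r = 0.0480
F = 58.04 · e^(0.0480 × 15/12) = 58.04 × 1.061837 = 61.6290
Value of long forward = (F − K)·e^(−rT) = (61.6290 − 54.82) · e^(−0.0480·15/12)
= 6.8090 × 0.941765 = 6.41
Short position value = −(long value) = -S$6.41

-S$6.41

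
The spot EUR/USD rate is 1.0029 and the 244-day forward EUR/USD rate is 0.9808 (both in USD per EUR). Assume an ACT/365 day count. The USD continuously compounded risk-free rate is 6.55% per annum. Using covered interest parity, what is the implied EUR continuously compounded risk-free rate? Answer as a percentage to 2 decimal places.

9.88%

F = S·e^((r_USD − r_EUR)T) ⇒ r_EUR = r_USD − ln(F/S)/T
ln(0.9808/1.0029) = -0.022283; /(244/365) = -0.033333
r_EUR = 0.0655 + 0.033333 = 0.098833
r_EUR = 9.88%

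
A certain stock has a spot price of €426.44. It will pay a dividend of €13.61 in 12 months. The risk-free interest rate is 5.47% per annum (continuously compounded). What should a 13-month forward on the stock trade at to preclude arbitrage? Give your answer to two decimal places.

€438.80

PV(dividends) I = 13.61·e^(−0.0547·12/12)
I = 12.8855
F = (S − I)·e^(rT) = (426.44 − 12.8855) · e^(0.0547·13/12)
= 413.5545 · e^0.059258 = 413.5545 × 1.061049 = €438.80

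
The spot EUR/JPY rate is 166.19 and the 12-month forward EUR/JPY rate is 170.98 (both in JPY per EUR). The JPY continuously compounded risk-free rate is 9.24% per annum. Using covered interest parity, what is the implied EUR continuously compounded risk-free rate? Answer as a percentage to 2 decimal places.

6.40%

F = S·e^((r_JPY − r_EUR)T) ⇒ r_EUR = r_JPY − ln(F/S)/T
ln(170.98/166.19) = 0.028415; /(12/12) = 0.028415
r_EUR = 0.0924 − 0.028415 = 0.063985
r_EUR = 6.40%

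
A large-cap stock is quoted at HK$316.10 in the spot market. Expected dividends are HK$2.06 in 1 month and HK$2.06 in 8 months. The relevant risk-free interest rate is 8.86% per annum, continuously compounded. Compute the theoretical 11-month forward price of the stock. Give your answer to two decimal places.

PV(dividends) I = 2.06·e^(−0.0886·1/12) + 2.06·e^(−0.0886·8/12)
I = 2.0448 + 1.9418 = 3.9866
F = (S − I)·e^(rT) = (316.10 − 3.9866) · e^(0.0886·11/12)
= 312.1134 · e^0.081217 = 312.1134 × 1.084606 = HK$338.52

HK$338.52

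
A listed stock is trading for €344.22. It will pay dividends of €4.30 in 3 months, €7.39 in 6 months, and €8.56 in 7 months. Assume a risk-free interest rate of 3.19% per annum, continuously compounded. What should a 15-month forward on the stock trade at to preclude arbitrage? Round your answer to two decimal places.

PV(dividends) I = 4.30·e^(−0.0319·3/12) + 7.39·e^(−0.0319·6/12) + 8.56·e^(−0.0319·7/12)
I = 4.2658 + 7.2731 + 8.4022 = 19.9411
F = (S − I)·e^(rT) = (344.22 − 19.9411) · e^(0.0319·15/12)
= 324.2789 · e^0.039875 = 324.2789 × 1.040681 = €337.47

€337.47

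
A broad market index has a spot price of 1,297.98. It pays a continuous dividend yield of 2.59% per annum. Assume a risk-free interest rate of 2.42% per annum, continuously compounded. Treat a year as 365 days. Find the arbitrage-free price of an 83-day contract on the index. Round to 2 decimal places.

F = S·e^((r − q)T) = 1297.98 · e^((0.0242 − 0.0259) × 83/365)
= 1297.98 · e^-0.00038658 = 1297.98 × 0.99961349
F = 1,297.48

1,297.48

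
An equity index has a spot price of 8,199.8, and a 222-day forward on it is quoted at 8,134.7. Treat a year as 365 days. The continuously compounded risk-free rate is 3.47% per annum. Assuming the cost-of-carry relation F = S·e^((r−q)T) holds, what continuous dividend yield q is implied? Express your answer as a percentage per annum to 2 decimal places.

4.78%

From F = S·e^((r−q)T): (r − q) = ln(F/S)/T
ln(8134.7/8199.8) = ln(0.992061) = -0.007971
(r − q) = -0.007971 / (222/365) = -0.013105
q = r − ln(F/S)/T = 0.0347 + 0.013105 = 0.047805
q = 4.78%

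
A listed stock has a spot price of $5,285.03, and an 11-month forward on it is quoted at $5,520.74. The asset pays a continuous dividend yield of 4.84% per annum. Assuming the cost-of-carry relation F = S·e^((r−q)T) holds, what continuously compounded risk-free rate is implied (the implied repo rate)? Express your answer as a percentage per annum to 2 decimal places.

9.60%

From F = S·e^((r−q)T): (r − q) = ln(F/S)/T
ln(5520.74/5285.03) = ln(1.044600) = 0.043634
(r − q) = 0.043634 / (11/12) = 0.047601
r = ln(F/S)/T + q = 0.047601 + 0.0484 = 0.096001
r = 9.60%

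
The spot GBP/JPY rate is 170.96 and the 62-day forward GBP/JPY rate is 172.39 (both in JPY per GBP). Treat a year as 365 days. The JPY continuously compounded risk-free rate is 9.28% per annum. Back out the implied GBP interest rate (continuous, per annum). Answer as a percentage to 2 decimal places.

4.38%

F = S·e^((r_JPY − r_GBP)T) ⇒ r_GBP = r_JPY − ln(F/S)/T
ln(172.39/170.96) = 0.008330; /(62/365) = 0.049040
r_GBP = 0.0928 − 0.049040 = 0.043760
r_GBP = 4.38%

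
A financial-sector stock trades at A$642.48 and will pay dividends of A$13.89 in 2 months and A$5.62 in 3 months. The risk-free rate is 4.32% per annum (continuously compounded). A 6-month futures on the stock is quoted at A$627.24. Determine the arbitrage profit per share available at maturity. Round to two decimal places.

PV(dividends) I = 13.89·e^(−0.0432·2/12) + 5.62·e^(−0.0432·3/12) = 19.3500
Fair futures F* = (S − I)·e^(rT) = (642.48 − 19.3500)·e^0.021600 = 623.1300 × 1.021835 = 636.7360
Market A$627.24 < fair 636.7360: forward underpriced → reverse cash-and-carry (short the stock, invest proceeds at r, pay the dividends, go long the forward).
Profit at T = |F_mkt − F*| = |627.24 − 636.7360| = A$9.50 per share

A$9.50 per share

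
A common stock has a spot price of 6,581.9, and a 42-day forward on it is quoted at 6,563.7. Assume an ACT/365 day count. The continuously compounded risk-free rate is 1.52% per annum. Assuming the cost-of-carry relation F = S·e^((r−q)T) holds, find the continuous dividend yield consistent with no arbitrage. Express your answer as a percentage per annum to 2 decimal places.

From F = S·e^((r−q)T): (r − q) = ln(F/S)/T
ln(6563.7/6581.9) = ln(0.997235) = -0.002769
(r − q) = -0.002769 / (42/365) = -0.024064
q = r − ln(F/S)/T = 0.0152 + 0.024064 = 0.039264
q = 3.93%

3.93%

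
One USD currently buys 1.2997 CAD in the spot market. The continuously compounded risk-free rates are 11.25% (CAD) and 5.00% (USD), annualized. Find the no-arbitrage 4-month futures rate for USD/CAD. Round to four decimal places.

1.3271

F = S·e^((r_CAD − r_USD)T) = 1.2997 · e^((0.1125 − 0.0500) × 4/12)
= 1.2997 · e^0.020833 = 1.2997 × 1.021052
F = 1.3271 CAD per USD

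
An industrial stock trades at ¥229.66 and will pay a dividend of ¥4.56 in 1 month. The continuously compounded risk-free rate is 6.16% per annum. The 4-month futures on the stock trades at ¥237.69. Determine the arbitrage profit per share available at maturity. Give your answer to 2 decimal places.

PV(dividends) I = 4.56·e^(−0.0616·1/12) = 4.5367
Fair futures F* = (S − I)·e^(rT) = (229.66 − 4.5367)·e^0.020533 = 225.1233 × 1.020745 = 229.7935
Market ¥237.69 > fair 229.7935: forward overpriced → cash-and-carry (borrow at r, buy the stock and collect the dividends, short the forward).
Profit at T = |F_mkt − F*| = |237.69 − 229.7935| = ¥7.90 per share

¥7.90 per share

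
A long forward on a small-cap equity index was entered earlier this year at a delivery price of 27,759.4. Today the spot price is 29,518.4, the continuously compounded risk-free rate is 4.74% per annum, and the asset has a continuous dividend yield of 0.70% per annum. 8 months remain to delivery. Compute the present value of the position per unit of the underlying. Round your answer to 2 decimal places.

Current fair forward for the remaining 8 months: F = S·e^((r − q)·T), (r − q) = 0.0474 − 0.0070 = 0.0404
F = 29518.4 · e^(0.0404 × 8/12) = 29518.4 × 1.02729931 = 30324.2320
Value of long forward = (F − K)·e^(−rT) = (30324.2320 − 27759.4) · e^(−0.0474·8/12)
= 2564.8320 × 0.96889406 = 2485.05

2485.05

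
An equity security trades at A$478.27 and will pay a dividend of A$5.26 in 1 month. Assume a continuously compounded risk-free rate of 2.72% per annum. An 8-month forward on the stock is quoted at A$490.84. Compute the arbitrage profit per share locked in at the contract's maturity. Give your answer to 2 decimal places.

A$9.16 per share

PV(dividends) I = 5.26·e^(−0.0272·1/12) = 5.2481
Fair forward F* = (S − I)·e^(rT) = (478.27 − 5.2481)·e^0.018133 = 473.0219 × 1.018298 = 481.6773
Market A$490.84 > fair 481.6773: forward overpriced → cash-and-carry (borrow at r, buy the stock and collect the dividends, short the forward).
Profit at T = |F_mkt − F*| = |490.84 − 481.6773| = A$9.16 per share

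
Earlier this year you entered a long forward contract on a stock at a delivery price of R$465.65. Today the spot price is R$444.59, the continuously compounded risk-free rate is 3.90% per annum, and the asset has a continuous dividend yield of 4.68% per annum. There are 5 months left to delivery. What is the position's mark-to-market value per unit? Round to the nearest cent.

Current fair forward for the remaining 5 months: F = S·e^((r − q)·T), (r − q) = 0.0390 − 0.0468 = -0.0078
F = 444.59 · e^(-0.0078 × 5/12) = 444.59 × 0.996755 = 443.1473
Value of long forward = (F − K)·e^(−rT) = (443.1473 − 465.65) · e^(−0.0390·5/12)
= -22.5027 × 0.983881 = -22.14

-R$22.14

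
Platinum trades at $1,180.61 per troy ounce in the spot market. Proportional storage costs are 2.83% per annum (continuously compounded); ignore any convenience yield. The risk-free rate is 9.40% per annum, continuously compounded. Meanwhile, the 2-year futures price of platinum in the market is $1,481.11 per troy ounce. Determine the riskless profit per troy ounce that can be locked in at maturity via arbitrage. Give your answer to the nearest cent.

Fair futures: F* = S·e^(carry·T), with carry = (r + u) = 0.0940 + 0.0283 = 0.1223
F* = 1180.61 · e^(0.1223 × 2) = 1180.61 · e^0.24460000 = 1180.61 × 1.27711037 = $1507.7693
Market $1481.11 < fair $1507.7693: forward underpriced → reverse cash-and-carry (short spot, go long the forward).
At maturity, profit = |F_mkt − F*| = |1481.11 − 1507.7693| = $26.66 per troy ounce

$26.66 per troy ounce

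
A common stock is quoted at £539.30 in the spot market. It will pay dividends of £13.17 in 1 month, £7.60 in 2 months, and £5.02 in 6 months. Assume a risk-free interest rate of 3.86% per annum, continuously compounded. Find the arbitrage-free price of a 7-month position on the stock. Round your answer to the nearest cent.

£525.39

PV(dividends) I = 13.17·e^(−0.0386·1/12) + 7.60·e^(−0.0386·2/12) + 5.02·e^(−0.0386·6/12)
I = 13.1277 + 7.5513 + 4.9240 = 25.6030
F = (S − I)·e^(rT) = (539.30 − 25.6030) · e^(0.0386·7/12)
= 513.6970 · e^0.022517 = 513.6970 × 1.022772 = £525.39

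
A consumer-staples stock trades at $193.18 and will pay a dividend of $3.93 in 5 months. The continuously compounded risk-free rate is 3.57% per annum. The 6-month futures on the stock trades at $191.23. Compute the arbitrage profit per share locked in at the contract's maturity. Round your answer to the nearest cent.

PV(dividends) I = 3.93·e^(−0.0357·5/12) = 3.8720
Fair futures F* = (S − I)·e^(rT) = (193.18 − 3.8720)·e^0.017850 = 189.3080 × 1.018010 = 192.7174
Market $191.23 < fair 192.7174: forward underpriced → reverse cash-and-carry (short the stock, invest proceeds at r, pay the dividends, go long the forward).
Profit at T = |F_mkt − F*| = |191.23 − 192.7174| = $1.49 per share

$1.49 per share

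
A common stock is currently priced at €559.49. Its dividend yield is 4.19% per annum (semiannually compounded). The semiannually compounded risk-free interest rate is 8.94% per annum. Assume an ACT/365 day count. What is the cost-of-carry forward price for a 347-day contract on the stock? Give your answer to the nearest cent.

€584.50

F = S · (1+r/2)^(2T) / (1+q/2)^(2T)
= 559.49 × 1.086701 / 1.040210 = 559.49 × 1.044694
F = €584.50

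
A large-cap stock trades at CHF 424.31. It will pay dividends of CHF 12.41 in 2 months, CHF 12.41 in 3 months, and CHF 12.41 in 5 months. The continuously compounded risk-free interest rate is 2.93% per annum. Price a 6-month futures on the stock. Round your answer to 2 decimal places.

CHF 393.10

PV(dividends) I = 12.41·e^(−0.0293·2/12) + 12.41·e^(−0.0293·3/12) + 12.41·e^(−0.0293·5/12)
I = 12.3495 + 12.3194 + 12.2594 = 36.9283
F = (S − I)·e^(rT) = (424.31 − 36.9283) · e^(0.0293·6/12)
= 387.3817 · e^0.014650 = 387.3817 × 1.014758 = CHF 393.10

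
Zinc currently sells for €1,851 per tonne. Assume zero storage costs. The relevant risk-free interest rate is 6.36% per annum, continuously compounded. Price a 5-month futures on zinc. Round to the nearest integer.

€1,901 per tonne

F = S·e^(rT) = 1851 · e^(0.0636 × 5/12) = 1851 · e^0.026500
= 1851 × 1.026854 = €1,901 per tonne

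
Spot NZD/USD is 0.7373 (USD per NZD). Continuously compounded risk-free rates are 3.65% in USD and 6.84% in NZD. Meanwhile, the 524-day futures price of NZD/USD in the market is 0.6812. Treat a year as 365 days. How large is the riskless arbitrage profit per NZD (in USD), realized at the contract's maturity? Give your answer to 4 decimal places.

Fair futures: F* = S·e^(carry·T), with carry = (r_USD − r_NZD) = 0.0365 − 0.0684 = -0.0319
F* = 0.7373 · e^(-0.0319 × 524/365) = 0.7373 · e^-0.045796 = 0.7373 × 0.955237 = 0.7043
Market 0.6812 < fair 0.7043: forward underpriced → reverse cash-and-carry (short spot, go long the forward).
At maturity, profit = |F_mkt − F*| = |0.6812 − 0.7043| = 0.0231 per NZD (in USD)

0.0231 per NZD (in USD)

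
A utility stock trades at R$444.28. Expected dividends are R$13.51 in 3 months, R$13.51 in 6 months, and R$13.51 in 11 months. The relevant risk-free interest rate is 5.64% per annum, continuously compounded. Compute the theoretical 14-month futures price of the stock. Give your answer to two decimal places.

PV(dividends) I = 13.51·e^(−0.0564·3/12) + 13.51·e^(−0.0564·6/12) + 13.51·e^(−0.0564·11/12)
I = 13.3208 + 13.1343 + 12.8293 = 39.2844
F = (S − I)·e^(rT) = (444.28 − 39.2844) · e^(0.0564·14/12)
= 404.9956 · e^0.065800 = 404.9956 × 1.068013 = R$432.54

R$432.54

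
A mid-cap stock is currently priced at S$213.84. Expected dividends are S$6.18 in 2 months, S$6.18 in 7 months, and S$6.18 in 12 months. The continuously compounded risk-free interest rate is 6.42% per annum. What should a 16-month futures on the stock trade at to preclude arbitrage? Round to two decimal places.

S$213.49

PV(dividends) I = 6.18·e^(−0.0642·2/12) + 6.18·e^(−0.0642·7/12) + 6.18·e^(−0.0642·12/12)
I = 6.1142 + 5.9528 + 5.7957 = 17.8627
F = (S − I)·e^(rT) = (213.84 − 17.8627) · e^(0.0642·16/12)
= 195.9773 · e^0.085600 = 195.9773 × 1.089370 = S$213.49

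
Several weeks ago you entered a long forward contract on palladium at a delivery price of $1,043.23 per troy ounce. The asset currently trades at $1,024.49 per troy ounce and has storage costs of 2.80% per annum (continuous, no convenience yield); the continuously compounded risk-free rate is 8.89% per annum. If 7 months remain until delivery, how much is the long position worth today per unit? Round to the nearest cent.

$50.85 per troy ounce

Current fair forward for the remaining 7 months: F = S·e^((r + u)·T), (r + u) = 0.0889 + 0.0280 = 0.1169
F = 1024.49 · e^(0.1169 × 7/12) = 1024.49 × 1.07057048 = 1096.7888
Value of long forward = (F − K)·e^(−rT) = (1096.7888 − 1043.23) · e^(−0.0889·7/12)
= 53.5588 × 0.94946336 = 50.85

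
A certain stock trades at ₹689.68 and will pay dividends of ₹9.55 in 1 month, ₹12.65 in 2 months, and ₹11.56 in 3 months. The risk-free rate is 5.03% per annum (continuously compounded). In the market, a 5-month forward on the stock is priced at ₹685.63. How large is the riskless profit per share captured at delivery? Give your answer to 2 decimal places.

₹15.52 per share

PV(dividends) I = 9.55·e^(−0.0503·1/12) + 12.65·e^(−0.0503·2/12) + 11.56·e^(−0.0503·3/12) = 33.4700
Fair forward F* = (S − I)·e^(rT) = (689.68 − 33.4700)·e^0.020958 = 656.2100 × 1.021179 = 670.1079
Market ₹685.63 > fair 670.1079: forward overpriced → cash-and-carry (borrow at r, buy the stock and collect the dividends, short the forward).
Profit at T = |F_mkt − F*| = |685.63 − 670.1079| = ₹15.52 per share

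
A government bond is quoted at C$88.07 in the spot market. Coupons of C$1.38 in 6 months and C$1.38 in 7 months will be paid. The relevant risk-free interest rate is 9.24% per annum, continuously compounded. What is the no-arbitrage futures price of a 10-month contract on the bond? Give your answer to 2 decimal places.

C$92.28

PV(coupons) I = 1.38·e^(−0.0924·6/12) + 1.38·e^(−0.0924·7/12)
I = 1.3177 + 1.3076 = 2.6253
F = (S − I)·e^(rT) = (88.07 − 2.6253) · e^(0.0924·10/12)
= 85.4447 · e^0.077000 = 85.4447 × 1.080042 = C$92.28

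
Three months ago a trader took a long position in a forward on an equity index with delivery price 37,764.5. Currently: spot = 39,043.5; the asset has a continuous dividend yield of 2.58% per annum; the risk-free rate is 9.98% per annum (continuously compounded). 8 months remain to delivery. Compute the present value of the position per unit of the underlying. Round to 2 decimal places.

Current fair forward for the remaining 8 months: F = S·e^((r − q)·T), (r − q) = 0.0998 − 0.0258 = 0.0740
F = 39043.5 · e^(0.0740 × 8/12) = 39043.5 × 1.05057048 = 41017.9485
Value of long forward = (F − K)·e^(−rT) = (41017.9485 − 37764.5) · e^(−0.0998·8/12)
= 3253.4485 × 0.93563173 = 3044.03

3044.03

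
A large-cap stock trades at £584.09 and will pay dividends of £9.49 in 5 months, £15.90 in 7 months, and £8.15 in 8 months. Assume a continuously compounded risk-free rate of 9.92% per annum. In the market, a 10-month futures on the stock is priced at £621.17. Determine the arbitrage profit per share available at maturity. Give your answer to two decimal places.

£21.22 per share

PV(dividends) I = 9.49·e^(−0.0992·5/12) + 15.90·e^(−0.0992·7/12) + 8.15·e^(−0.0992·8/12) = 31.7402
Fair futures F* = (S − I)·e^(rT) = (584.09 − 31.7402)·e^0.082667 = 552.3498 × 1.086180 = 599.9513
Market £621.17 > fair 599.9513: forward overpriced → cash-and-carry (borrow at r, buy the stock and collect the dividends, short the forward).
Profit at T = |F_mkt − F*| = |621.17 − 599.9513| = £21.22 per share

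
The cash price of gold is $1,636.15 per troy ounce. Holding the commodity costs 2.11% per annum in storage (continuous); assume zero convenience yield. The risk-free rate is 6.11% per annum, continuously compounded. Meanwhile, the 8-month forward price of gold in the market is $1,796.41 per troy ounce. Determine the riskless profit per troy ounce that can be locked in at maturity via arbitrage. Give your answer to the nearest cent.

Fair forward: F* = S·e^(carry·T), with carry = (r + u) = 0.0611 + 0.0211 = 0.0822
F* = 1636.15 · e^(0.0822 × 8/12) = 1636.15 · e^0.05480000 = 1636.15 × 1.05632933 = $1728.3132
Market $1796.41 > fair $1728.3132: forward overpriced → cash-and-carry (buy spot, short the forward).
At maturity, profit = |F_mkt − F*| = |1796.41 − 1728.3132| = $68.10 per troy ounce

$68.10 per troy ounce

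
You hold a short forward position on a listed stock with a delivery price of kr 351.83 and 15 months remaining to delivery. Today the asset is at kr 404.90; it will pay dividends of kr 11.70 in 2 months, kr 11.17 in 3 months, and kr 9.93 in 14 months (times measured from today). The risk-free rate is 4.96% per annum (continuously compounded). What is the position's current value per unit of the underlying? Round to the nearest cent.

-kr 42.21

PV(remaining dividends) I = 11.70·e^(−0.0496·2/12) + 11.17·e^(−0.0496·3/12) + 9.93·e^(−0.0496·14/12) = 32.0077
Current forward F = (S − I)·e^(rT) = (404.90 − 32.0077)·e^(0.0496·15/12) = 372.8923 × 1.063962 = 396.7432
Value (long) = (F − K)·e^(−rT) = (396.7432 − 351.83) × 0.939883 = 42.2132
Short position value = −(long value) = -kr 42.21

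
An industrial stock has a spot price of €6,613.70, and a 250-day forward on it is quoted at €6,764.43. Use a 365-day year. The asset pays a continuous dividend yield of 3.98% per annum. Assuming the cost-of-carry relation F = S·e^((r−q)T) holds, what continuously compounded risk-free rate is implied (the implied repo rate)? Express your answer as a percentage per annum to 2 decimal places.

From F = S·e^((r−q)T): (r − q) = ln(F/S)/T
ln(6764.43/6613.70) = ln(1.022791) = 0.022535
(r − q) = 0.022535 / (250/365) = 0.032901
r = ln(F/S)/T + q = 0.032901 + 0.0398 = 0.072701
r = 7.27%

7.27%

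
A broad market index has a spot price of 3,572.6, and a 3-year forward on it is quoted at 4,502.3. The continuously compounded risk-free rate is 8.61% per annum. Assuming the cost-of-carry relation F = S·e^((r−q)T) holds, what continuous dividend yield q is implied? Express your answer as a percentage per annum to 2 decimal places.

From F = S·e^((r−q)T): (r − q) = ln(F/S)/T
ln(4502.3/3572.6) = ln(1.260231) = 0.231295
(r − q) = 0.231295 / (3) = 0.077098
q = r − ln(F/S)/T = 0.0861 − 0.077098 = 0.009002
q = 0.90%

0.90%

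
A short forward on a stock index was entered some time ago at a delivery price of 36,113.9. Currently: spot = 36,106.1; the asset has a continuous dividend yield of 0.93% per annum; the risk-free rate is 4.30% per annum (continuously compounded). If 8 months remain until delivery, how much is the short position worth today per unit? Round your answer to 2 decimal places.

Current fair forward for the remaining 8 months: F = S·e^((r − q)·T), (r − q) = 0.0430 − 0.0093 = 0.0337
F = 36106.1 · e^(0.0337 × 8/12) = 36106.1 × 1.02272094 = 36926.4645
Value of long forward = (F − K)·e^(−rT) = (36926.4645 − 36113.9) · e^(−0.0430·8/12)
= 812.5645 × 0.97174032 = 789.60
Short position value = −(long value) = -789.60

-789.60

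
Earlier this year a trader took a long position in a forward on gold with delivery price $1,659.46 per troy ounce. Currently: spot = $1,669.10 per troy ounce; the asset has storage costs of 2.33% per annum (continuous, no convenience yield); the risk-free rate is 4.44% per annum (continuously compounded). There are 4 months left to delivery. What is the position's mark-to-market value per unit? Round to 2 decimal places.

Current fair forward for the remaining 4 months: F = S·e^((r + u)·T), (r + u) = 0.0444 + 0.0233 = 0.0677
F = 1669.10 · e^(0.0677 × 4/12) = 1669.10 × 1.02282322 = 1707.1942
Value of long forward = (F − K)·e^(−rT) = (1707.1942 − 1659.46) · e^(−0.0444·4/12)
= 47.7342 × 0.98530898 = 47.03

$47.03 per troy ounce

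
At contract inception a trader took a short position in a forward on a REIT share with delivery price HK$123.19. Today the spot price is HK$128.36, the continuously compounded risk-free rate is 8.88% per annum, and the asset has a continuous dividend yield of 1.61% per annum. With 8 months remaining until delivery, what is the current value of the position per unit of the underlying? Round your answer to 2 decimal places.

Current fair forward for the remaining 8 months: F = S·e^((r − q)·T), (r − q) = 0.0888 − 0.0161 = 0.0727
F = 128.36 · e^(0.0727 × 8/12) = 128.36 × 1.049660 = 134.7344
Value of long forward = (F − K)·e^(−rT) = (134.7344 − 123.19) · e^(−0.0888·8/12)
= 11.5444 × 0.942518 = 10.88
Short position value = −(long value) = -HK$10.88

-HK$10.88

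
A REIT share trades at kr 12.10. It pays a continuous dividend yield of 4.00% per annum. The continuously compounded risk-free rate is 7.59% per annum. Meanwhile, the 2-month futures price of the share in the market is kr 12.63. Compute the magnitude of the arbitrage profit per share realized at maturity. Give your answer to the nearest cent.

kr 0.46 per share

Fair futures: F* = S·e^(carry·T), with carry = (r − q) = 0.0759 − 0.0400 = 0.0359
F* = 12.10 · e^(0.0359 × 2/12) = 12.10 · e^0.005983 = 12.10 × 1.006001 = kr 12.1726
Market kr 12.63 > fair kr 12.1726: forward overpriced → cash-and-carry (buy spot, short the forward).
At maturity, profit = |F_mkt − F*| = |12.63 − 12.1726| = kr 0.46 per share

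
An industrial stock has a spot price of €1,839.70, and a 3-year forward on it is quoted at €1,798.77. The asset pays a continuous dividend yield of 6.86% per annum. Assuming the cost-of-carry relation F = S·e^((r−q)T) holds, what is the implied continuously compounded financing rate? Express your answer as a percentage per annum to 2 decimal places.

6.11%

From F = S·e^((r−q)T): (r − q) = ln(F/S)/T
ln(1798.77/1839.70) = ln(0.977752) = -0.022499
(r − q) = -0.022499 / (3) = -0.007500
r = ln(F/S)/T + q = -0.007500 + 0.0686 = 0.061100
r = 6.11%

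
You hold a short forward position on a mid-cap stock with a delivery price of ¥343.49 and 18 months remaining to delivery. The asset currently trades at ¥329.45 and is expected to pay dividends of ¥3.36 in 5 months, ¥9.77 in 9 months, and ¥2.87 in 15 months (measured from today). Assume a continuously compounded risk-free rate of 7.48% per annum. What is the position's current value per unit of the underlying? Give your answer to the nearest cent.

PV(remaining dividends) I = 3.36·e^(−0.0748·5/12) + 9.77·e^(−0.0748·9/12) + 2.87·e^(−0.0748·15/12) = 15.1077
Current forward F = (S − I)·e^(rT) = (329.45 − 15.1077)·e^(0.0748·18/12) = 314.3423 × 1.118737 = 351.6664
Value (long) = (F − K)·e^(−rT) = (351.6664 − 343.49) × 0.893865 = 7.3086
Short position value = −(long value) = -¥7.31

-¥7.31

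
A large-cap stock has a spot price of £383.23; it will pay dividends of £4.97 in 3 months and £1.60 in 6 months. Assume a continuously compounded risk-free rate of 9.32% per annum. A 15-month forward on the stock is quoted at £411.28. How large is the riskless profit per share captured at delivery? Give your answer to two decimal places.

£12.13 per share

PV(dividends) I = 4.97·e^(−0.0932·3/12) + 1.60·e^(−0.0932·6/12) = 6.3827
Fair forward F* = (S − I)·e^(rT) = (383.23 − 6.3827)·e^0.116500 = 376.8473 × 1.123558 = 423.4098
Market £411.28 < fair 423.4098: forward underpriced → reverse cash-and-carry (short the stock, invest proceeds at r, pay the dividends, go long the forward).
Profit at T = |F_mkt − F*| = |411.28 − 423.4098| = £12.13 per share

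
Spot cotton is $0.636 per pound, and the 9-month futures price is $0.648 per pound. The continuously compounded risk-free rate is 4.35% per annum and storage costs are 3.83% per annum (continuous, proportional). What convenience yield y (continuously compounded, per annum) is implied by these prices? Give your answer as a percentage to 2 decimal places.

5.69%

F = S·e^((r+u−y)T) ⇒ (r+u−y) = ln(F/S)/T
ln(0.648/0.636) = 0.018692; /T ⇒ 0.024923
y = r + u − ln(F/S)/T = 0.0435 + 0.0383 − 0.024923 = 0.056877
y = 5.69%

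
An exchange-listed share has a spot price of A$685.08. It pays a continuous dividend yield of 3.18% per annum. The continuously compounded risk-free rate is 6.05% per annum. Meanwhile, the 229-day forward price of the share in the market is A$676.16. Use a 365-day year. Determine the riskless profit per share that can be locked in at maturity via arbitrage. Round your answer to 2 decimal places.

A$21.37 per share

Fair forward: F* = S·e^(carry·T), with carry = (r − q) = 0.0605 − 0.0318 = 0.0287
F* = 685.08 · e^(0.0287 × 229/365) = 685.08 · e^0.018006 = 685.08 × 1.018169 = A$697.5272
Market A$676.16 < fair A$697.5272: forward underpriced → reverse cash-and-carry (short spot, go long the forward).
At maturity, profit = |F_mkt − F*| = |676.16 − 697.5272| = A$21.37 per share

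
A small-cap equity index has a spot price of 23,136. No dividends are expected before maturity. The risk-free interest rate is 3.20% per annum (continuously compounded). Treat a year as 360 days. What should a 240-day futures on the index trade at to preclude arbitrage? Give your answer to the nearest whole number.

23,635

F = S·e^(rT) = 23136 · e^(0.0320 × 240/360)
= 23136 · e^0.021333 = 23136 × 1.021562
F = 23,635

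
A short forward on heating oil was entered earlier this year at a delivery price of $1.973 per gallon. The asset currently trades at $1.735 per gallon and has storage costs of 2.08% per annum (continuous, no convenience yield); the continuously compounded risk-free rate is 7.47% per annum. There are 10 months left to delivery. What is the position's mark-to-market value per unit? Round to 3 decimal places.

Current fair forward for the remaining 10 months: F = S·e^((r + u)·T), (r + u) = 0.0747 + 0.0208 = 0.0955
F = 1.735 · e^(0.0955 × 10/12) = 1.735 × 1.082836 = 1.8787
Value of long forward = (F − K)·e^(−rT) = (1.8787 − 1.973) · e^(−0.0747·10/12)
= -0.0943 × 0.939648 = -0.089
Short position value = −(long value) = $0.089

$0.089 per gallon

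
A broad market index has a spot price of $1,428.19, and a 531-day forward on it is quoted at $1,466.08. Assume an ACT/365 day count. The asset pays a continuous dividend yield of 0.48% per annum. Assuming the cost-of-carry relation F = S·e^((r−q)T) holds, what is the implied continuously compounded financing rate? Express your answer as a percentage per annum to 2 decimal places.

2.28%

From F = S·e^((r−q)T): (r − q) = ln(F/S)/T
ln(1466.08/1428.19) = ln(1.026530) = 0.026184
(r − q) = 0.026184 / (531/365) = 0.017998
r = ln(F/S)/T + q = 0.017998 + 0.0048 = 0.022798
r = 2.28%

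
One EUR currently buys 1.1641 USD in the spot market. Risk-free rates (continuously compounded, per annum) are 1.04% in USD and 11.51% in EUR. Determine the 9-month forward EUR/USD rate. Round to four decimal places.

1.0762

F = S·e^((r_USD − r_EUR)T) = 1.1641 · e^((0.0104 − 0.1151) × 9/12)
= 1.1641 · e^-0.078525 = 1.1641 × 0.924479
F = 1.0762 USD per EUR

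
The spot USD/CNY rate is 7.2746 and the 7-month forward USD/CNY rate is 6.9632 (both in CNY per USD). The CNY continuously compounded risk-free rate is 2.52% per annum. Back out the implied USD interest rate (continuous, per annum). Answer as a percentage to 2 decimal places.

10.02%

F = S·e^((r_CNY − r_USD)T) ⇒ r_USD = r_CNY − ln(F/S)/T
ln(6.9632/7.2746) = -0.043750; /(7/12) = -0.075000
r_USD = 0.0252 + 0.075000 = 0.100200
r_USD = 10.02%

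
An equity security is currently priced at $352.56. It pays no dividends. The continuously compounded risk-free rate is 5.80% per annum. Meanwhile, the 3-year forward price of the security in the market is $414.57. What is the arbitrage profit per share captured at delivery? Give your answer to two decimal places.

$5.00 per share

Fair forward: F* = S·e^(carry·T), with carry = r = 0.0580
F* = 352.56 · e^(0.0580 × 3) = 352.56 · e^0.174000 = 352.56 × 1.190056 = $419.5661
Market $414.57 < fair $419.5661: forward underpriced → reverse cash-and-carry (short spot, go long the forward).
At maturity, profit = |F_mkt − F*| = |414.57 − 419.5661| = $5.00 per share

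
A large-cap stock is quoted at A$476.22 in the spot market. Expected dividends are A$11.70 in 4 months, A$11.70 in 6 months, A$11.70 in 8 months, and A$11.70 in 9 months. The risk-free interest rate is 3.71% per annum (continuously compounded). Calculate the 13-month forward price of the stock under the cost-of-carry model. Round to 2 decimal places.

PV(dividends) I = 11.70·e^(−0.0371·4/12) + 11.70·e^(−0.0371·6/12) + 11.70·e^(−0.0371·8/12) + 11.70·e^(−0.0371·9/12)
I = 11.5562 + 11.4850 + 11.4142 + 11.3789 = 45.8343
F = (S − I)·e^(rT) = (476.22 − 45.8343) · e^(0.0371·13/12)
= 430.3857 · e^0.040192 = 430.3857 × 1.041011 = A$448.04

A$448.04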